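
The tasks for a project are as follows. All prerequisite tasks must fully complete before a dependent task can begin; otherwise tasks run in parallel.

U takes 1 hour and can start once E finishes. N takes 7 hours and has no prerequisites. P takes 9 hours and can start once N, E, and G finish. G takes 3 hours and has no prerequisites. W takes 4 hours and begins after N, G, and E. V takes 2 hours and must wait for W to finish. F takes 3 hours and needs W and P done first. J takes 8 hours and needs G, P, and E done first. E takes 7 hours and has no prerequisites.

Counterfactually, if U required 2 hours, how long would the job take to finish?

The binding path is N→P→J = 7+9+8 = 24; finish at 24 hours.
U has 16 hours of float (longest path through it is 8).
The critical path is still N→P→J; finish is now 24 hours.

24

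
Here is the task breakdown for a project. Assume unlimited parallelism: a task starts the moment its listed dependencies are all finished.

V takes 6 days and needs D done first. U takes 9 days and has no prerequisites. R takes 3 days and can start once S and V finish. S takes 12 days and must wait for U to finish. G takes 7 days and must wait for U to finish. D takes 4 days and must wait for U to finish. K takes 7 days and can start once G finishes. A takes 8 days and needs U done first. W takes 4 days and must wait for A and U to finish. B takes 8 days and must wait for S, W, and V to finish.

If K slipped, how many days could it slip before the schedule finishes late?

The longest chain is U→A→W→B = 9+8+4+8 = 29; overall finish 29 days.
K finishes as early as 23 and must finish by 29.
So K can slip 29 − 23 = 6 days.

6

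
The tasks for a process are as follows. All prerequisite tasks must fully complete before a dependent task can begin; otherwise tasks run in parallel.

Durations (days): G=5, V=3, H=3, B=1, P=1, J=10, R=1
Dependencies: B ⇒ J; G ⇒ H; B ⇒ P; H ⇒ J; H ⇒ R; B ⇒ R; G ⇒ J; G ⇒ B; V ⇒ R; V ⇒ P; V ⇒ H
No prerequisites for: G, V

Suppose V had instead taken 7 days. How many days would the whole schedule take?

20

Baseline: G→H→J = 5+3+10 = 18 → 18 days.
V is off the critical path — its longest chain is 16 days, giving 2 of slack.
Now V→H→J = 7+3+10 = 20 is longest, so the finish becomes 20 days.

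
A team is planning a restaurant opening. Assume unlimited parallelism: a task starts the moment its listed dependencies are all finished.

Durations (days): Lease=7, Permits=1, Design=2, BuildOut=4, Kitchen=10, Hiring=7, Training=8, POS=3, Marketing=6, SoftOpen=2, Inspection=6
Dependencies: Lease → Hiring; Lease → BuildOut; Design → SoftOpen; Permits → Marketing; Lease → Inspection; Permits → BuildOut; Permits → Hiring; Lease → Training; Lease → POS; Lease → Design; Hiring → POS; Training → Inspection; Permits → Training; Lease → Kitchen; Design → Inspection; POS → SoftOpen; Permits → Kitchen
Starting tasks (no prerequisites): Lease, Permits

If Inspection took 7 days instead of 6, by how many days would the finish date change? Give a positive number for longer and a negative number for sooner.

1

Baseline: Lease→Training→Inspection = 7+8+6 = 21 → 21 days.
Inspection lies on that path, so at 7 days the path becomes 22 days.
That remains the longest chain; total 22 days.
Change in finish: 22 − 21 = +1 days.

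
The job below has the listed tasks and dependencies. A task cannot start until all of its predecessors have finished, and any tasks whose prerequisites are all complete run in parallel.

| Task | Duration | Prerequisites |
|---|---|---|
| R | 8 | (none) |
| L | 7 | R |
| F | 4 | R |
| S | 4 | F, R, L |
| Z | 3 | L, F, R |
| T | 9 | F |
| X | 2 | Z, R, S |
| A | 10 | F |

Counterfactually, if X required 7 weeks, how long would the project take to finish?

Critical path before the change: R→F→A = 8+4+10 = 22 giving 22 weeks.
X has 1 week of float (longest path through it is 21).
Now R→L→S→X = 8+7+4+7 = 26 is longest, so the finish becomes 26 weeks.

26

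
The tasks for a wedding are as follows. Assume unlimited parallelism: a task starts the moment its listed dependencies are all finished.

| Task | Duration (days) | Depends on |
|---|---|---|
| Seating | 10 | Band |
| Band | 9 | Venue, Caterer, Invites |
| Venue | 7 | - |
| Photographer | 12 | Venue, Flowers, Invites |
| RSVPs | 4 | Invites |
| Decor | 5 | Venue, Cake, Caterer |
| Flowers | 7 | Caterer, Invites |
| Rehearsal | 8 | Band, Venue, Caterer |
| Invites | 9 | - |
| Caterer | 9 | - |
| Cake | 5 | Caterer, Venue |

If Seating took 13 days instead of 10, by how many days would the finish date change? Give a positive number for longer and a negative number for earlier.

As given, the longest chain is Caterer→Band→Seating = 9+9+10 = 28, so the finish is 28 days.
Seating lies on that path, so at 13 days the path becomes 31 days.
No other chain overtakes it, so the finish is 31 days.
Change in finish: 31 − 28 = +3 days.

3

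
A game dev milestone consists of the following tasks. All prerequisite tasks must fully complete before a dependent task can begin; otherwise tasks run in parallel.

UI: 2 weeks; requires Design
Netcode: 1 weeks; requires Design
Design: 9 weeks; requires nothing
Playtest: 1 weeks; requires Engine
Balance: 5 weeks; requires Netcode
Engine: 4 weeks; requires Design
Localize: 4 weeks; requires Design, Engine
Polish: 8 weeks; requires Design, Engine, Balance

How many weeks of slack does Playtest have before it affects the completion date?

Design→Netcode→Balance→Polish = 9+1+5+8 = 23 sets the makespan at 23 weeks.
The longest chain containing Playtest totals 14 weeks.
Float = 23 − 14 = 9.

9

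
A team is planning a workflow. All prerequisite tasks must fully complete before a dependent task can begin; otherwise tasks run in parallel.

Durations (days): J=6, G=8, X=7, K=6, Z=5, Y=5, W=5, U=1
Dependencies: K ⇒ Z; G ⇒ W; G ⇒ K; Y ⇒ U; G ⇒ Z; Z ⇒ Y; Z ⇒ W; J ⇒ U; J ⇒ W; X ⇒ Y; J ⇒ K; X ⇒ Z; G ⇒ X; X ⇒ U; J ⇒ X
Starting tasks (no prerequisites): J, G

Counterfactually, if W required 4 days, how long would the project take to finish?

26

Actual critical path: G→X→Z→Y→U = 8+7+5+5+1 = 26 ⇒ 26 days.
The longest path through W is only 25 days, so W has float 1.
No other chain overtakes it, so the finish is 26 days.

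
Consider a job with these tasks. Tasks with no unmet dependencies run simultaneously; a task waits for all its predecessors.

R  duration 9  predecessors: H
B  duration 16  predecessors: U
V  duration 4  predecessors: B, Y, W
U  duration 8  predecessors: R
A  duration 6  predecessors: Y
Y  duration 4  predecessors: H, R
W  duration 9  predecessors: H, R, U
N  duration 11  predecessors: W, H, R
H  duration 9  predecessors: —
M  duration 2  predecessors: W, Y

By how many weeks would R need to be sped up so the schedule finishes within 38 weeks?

8

Current finish: 46 weeks; target: 38.
R is on every critical path, so each week cut from R cuts the finish by one (this holds down to a finish of 38).
Need 46 − 38 = 8 weeks off R → R becomes 1 week, finish becomes 38.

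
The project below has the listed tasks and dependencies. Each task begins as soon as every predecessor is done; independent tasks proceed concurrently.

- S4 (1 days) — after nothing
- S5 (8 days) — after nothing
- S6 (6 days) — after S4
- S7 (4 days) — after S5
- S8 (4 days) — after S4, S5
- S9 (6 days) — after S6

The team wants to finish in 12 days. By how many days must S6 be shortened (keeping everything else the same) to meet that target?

1

Current finish: 13 days; target: 12.
S6 is on every critical path, so each day cut from S6 cuts the finish by one (this holds down to a finish of 12).
Need 13 − 12 = 1 day off S6 → S6 becomes 5 days, finish becomes 12.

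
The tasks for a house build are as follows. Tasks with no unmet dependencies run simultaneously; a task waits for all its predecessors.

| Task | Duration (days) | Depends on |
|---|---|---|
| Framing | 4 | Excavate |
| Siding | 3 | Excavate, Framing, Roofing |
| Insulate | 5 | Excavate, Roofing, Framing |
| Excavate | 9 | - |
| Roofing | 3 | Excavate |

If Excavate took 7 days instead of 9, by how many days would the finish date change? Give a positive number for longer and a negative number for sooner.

Critical path before the change: Excavate→Framing→Insulate = 9+4+5 = 18 giving 18 days.
Since Excavate is critical, the -2 change carries straight to that chain (now 16 days).
The critical path is still Excavate→Framing→Insulate; finish is now 16 days.
Change in finish: 16 − 18 = -2 days.

-2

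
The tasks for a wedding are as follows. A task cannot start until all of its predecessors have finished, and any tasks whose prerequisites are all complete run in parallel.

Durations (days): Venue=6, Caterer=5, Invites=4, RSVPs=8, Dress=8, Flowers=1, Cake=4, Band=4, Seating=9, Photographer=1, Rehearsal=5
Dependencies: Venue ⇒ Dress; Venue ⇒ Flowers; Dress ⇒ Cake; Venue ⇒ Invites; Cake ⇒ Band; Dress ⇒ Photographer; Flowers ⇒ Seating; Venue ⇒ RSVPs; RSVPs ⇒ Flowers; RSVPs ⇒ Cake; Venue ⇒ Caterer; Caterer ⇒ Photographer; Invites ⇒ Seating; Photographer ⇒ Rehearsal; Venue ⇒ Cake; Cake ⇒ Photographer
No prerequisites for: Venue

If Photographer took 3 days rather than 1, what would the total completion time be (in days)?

26

Actual critical path: Venue→Dress→Cake→Photographer→Rehearsal = 6+8+4+1+5 = 24 ⇒ 24 days.
Since Photographer is critical, the +2 change carries straight to that chain (now 26 days).
Now Venue→RSVPs→Cake→Photographer→Rehearsal = 6+8+4+3+5 = 26 is longest, so the finish becomes 26 days.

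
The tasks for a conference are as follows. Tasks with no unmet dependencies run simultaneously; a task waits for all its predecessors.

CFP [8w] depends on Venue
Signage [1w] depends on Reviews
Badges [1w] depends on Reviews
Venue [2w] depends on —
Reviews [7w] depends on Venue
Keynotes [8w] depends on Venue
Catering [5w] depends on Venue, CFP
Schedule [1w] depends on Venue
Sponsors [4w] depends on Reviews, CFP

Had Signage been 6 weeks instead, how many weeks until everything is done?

The binding path is Venue→CFP→Catering = 2+8+5 = 15; finish at 15 weeks.
The longest path through Signage is only 10 weeks, so Signage has float 5.
No other chain overtakes it, so the finish is 15 weeks.

15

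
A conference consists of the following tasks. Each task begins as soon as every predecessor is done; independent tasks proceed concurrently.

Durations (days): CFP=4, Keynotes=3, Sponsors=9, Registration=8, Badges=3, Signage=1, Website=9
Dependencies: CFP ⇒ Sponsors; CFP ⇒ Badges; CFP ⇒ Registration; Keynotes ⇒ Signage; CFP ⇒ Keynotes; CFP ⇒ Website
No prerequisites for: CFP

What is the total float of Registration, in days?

CFP→Sponsors = 4+9 = 13 sets the makespan at 13 days.
The longest chain containing Registration totals 12 days.
So Registration can slip 13 − 12 = 1 day.

1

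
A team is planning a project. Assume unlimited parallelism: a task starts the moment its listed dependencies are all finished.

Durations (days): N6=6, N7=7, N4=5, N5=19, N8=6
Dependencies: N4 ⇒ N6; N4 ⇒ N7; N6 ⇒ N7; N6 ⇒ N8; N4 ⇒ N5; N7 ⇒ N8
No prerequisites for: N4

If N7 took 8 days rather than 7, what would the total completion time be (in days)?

Baseline: N4→N6→N7→N8 = 5+6+7+6 = 24 → 24 days.
N7 lies on that path, so at 8 days the path becomes 25 days.
That remains the longest chain; total 25 days.

25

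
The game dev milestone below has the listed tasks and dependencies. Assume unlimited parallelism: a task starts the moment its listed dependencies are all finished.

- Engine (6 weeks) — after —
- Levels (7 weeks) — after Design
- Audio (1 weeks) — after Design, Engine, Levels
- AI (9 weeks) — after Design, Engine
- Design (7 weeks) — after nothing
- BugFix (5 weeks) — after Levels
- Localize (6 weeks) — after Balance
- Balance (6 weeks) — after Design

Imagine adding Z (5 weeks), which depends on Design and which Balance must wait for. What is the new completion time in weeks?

24

Originally the plan takes 19 weeks.
With Z inserted, Balance now waits for max(Design, Z).
New critical path: Design→Z→Balance→Localize = 7+5+6+6 = 24 ⇒ 24 weeks.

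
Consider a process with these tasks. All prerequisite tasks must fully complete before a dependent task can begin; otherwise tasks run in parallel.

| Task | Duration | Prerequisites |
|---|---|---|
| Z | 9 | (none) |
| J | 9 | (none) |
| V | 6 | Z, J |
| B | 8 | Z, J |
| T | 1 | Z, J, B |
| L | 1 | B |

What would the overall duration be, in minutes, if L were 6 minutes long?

The binding path is Z→B→L = 9+8+1 = 18; finish at 18 minutes.
L is on the critical path; changing it to 6 makes that path 23 minutes.
The critical path is still Z→B→L; finish is now 23 minutes.

23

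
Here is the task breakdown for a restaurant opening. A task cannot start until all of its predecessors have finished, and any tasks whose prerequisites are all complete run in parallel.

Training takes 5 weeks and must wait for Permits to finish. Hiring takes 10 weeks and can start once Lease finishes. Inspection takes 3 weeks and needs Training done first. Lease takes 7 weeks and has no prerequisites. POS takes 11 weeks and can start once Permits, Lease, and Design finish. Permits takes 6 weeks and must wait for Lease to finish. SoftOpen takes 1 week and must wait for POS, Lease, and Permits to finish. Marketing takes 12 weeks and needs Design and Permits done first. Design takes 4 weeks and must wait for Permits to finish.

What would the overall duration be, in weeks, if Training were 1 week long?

As given, the longest chain is Lease→Permits→Design→POS→SoftOpen = 7+6+4+11+1 = 29, so the finish is 29 weeks.
Training has 8 weeks of float (longest path through it is 21).
That remains the longest chain; total 29 weeks.

29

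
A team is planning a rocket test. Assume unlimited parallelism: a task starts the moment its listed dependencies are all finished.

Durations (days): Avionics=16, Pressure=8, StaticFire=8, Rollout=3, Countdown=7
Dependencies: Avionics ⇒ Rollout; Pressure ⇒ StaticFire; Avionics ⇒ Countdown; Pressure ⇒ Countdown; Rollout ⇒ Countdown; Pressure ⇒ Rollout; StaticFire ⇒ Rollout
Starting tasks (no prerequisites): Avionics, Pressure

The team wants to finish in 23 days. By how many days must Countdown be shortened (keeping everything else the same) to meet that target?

Current finish: 26 days; target: 23.
Countdown is on every critical path, so each day cut from Countdown cuts the finish by one (this holds down to a finish of 20).
Need 26 − 23 = 3 days off Countdown → Countdown becomes 4 days, finish becomes 23.

3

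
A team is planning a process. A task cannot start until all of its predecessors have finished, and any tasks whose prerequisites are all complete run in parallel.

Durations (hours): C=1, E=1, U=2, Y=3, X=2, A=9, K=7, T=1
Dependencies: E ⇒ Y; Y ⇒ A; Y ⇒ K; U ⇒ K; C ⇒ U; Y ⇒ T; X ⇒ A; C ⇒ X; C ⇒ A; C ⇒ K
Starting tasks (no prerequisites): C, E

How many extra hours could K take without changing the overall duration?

Critical path: E→Y→A = 1+3+9 = 13, so the finish is 13 hours.
Longest path through K: 11 hours (earliest finish 11, latest finish 13).
So K can slip 13 − 11 = 2 hours.

2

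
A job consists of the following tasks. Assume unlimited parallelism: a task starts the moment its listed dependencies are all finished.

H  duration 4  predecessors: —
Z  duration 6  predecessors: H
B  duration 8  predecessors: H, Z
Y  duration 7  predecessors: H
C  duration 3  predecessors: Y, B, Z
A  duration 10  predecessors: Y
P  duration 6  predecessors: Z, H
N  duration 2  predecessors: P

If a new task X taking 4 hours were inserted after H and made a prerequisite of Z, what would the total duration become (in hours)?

25

Originally the project takes 21 hours.
With X inserted, Z now waits for max(H, X).
New critical path: H→X→Z→B→C = 4+4+6+8+3 = 25 ⇒ 25 hours.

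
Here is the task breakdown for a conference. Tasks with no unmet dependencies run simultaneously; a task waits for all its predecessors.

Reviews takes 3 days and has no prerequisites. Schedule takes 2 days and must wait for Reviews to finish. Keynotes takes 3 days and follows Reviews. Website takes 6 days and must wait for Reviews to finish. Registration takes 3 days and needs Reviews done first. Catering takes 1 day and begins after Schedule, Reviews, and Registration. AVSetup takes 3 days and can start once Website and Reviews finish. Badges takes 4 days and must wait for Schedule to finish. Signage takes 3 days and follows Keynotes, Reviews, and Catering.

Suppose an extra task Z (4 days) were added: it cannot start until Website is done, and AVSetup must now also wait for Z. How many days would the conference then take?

Originally the conference takes 12 days.
With Z inserted, AVSetup now waits for max(Website, Reviews, Z).
New critical path: Reviews→Website→Z→AVSetup = 3+6+4+3 = 16 ⇒ 16 days.

16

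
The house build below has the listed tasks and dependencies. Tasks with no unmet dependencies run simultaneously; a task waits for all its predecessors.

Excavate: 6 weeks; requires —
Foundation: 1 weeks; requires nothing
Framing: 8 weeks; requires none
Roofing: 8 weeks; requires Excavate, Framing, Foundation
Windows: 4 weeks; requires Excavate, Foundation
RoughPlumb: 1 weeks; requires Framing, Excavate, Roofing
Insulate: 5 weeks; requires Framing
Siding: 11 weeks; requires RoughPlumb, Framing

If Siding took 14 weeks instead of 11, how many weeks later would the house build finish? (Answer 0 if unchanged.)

3

Actual critical path: Framing→Roofing→RoughPlumb→Siding = 8+8+1+11 = 28 ⇒ 28 weeks.
Siding is on the critical path; changing it to 14 makes that path 31 weeks.
That remains the longest chain; total 31 weeks.
Change in finish: 31 − 28 = +3 weeks.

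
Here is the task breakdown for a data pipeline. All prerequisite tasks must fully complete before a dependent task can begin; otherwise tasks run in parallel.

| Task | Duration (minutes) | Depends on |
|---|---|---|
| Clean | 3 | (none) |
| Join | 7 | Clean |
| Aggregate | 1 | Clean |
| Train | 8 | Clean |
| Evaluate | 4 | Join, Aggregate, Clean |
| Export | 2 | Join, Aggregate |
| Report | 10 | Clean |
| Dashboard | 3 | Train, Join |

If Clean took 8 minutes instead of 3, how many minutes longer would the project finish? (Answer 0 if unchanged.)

Actual critical path: Clean→Join→Evaluate = 3+7+4 = 14 ⇒ 14 minutes.
Since Clean is critical, the +5 change carries straight to that chain (now 19 minutes).
The critical path is still Clean→Join→Evaluate; finish is now 19 minutes.
Change in finish: 19 − 14 = +5 minutes.

5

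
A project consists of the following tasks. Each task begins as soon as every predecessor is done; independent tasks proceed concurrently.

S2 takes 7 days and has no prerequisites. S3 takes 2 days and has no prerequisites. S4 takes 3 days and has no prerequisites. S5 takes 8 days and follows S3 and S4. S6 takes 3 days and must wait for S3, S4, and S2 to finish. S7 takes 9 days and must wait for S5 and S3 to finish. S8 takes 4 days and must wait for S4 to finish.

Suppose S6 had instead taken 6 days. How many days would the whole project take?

Actual critical path: S4→S5→S7 = 3+8+9 = 20 ⇒ 20 days.
The longest path through S6 is only 10 days, so S6 has float 10.
No other chain overtakes it, so the finish is 20 days.

20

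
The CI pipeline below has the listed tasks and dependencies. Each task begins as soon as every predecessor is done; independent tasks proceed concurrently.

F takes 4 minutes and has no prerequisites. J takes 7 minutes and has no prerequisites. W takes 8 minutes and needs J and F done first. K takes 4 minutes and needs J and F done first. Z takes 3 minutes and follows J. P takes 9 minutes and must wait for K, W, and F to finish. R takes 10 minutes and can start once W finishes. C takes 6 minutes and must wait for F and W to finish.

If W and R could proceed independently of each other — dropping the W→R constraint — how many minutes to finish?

Original critical path: J→W→R = 7+8+10 = 25 ⇒ 25 minutes.
Without W→R, R's earliest start moves from 15 to 0.
After: J→W→P = 7+8+9 = 24 → 24 minutes.

24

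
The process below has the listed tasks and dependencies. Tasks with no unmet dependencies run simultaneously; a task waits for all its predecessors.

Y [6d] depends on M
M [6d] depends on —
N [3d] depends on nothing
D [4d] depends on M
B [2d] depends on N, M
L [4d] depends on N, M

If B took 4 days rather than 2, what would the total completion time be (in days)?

12

Actual critical path: M→Y = 6+6 = 12 ⇒ 12 days.
The longest path through B is only 8 days, so B has float 4.
That remains the longest chain; total 12 days.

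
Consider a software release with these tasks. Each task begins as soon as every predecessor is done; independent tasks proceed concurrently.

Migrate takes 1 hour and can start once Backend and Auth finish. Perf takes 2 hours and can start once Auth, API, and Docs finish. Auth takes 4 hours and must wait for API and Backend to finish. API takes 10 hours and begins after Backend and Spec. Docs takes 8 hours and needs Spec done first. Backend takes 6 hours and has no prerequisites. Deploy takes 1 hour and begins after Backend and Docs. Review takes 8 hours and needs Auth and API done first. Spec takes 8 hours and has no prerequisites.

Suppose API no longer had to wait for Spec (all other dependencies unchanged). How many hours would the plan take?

28

Before: longest chain Spec→API→Auth→Review = 8+10+4+8 = 30, finish 30.
Without Spec→API, API's earliest start moves from 8 to 6.
After: Backend→API→Auth→Review = 6+10+4+8 = 28 → 28 hours.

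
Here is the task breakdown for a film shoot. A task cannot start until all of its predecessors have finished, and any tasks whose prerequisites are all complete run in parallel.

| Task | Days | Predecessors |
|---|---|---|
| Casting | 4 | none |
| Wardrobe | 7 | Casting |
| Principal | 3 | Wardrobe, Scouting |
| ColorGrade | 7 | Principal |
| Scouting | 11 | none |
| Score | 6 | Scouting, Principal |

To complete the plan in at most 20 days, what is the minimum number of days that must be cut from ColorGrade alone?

1

Current finish: 21 days; target: 20.
ColorGrade is on every critical path, so each day cut from ColorGrade cuts the finish by one (this holds down to a finish of 20).
Need 21 − 20 = 1 day off ColorGrade → ColorGrade becomes 6 days, finish becomes 20.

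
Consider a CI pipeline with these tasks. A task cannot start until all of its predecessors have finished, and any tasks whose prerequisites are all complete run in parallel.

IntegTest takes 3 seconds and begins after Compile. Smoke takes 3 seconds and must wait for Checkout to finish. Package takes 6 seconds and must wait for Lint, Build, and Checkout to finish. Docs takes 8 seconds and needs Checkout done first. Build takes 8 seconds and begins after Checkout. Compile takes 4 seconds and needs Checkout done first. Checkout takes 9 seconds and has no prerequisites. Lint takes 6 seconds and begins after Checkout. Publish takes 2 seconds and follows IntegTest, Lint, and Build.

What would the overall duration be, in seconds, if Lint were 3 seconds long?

Baseline: Checkout→Build→Package = 9+8+6 = 23 → 23 seconds.
Lint has 2 seconds of float (longest path through it is 21).
That remains the longest chain; total 23 seconds.

23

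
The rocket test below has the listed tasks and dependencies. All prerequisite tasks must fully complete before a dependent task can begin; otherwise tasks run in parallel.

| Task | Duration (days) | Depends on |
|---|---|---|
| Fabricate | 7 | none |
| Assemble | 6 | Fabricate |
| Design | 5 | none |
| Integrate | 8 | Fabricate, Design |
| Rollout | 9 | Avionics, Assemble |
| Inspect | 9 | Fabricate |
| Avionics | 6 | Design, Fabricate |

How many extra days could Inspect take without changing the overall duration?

Fabricate→Avionics→Rollout = 7+6+9 = 22 sets the makespan at 22 days.
Inspect finishes as early as 16 and must finish by 22.
Slack of Inspect = 13 − 7 = 6 days.

6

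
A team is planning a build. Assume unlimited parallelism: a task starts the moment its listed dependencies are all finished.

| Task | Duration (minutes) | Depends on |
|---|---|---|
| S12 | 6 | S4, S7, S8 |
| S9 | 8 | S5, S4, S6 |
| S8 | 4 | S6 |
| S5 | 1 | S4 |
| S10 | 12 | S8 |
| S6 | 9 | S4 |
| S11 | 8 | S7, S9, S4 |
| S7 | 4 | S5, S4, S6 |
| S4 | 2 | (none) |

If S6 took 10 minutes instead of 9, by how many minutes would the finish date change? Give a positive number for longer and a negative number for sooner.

1

Actual critical path: S4→S6→S8→S10 = 2+9+4+12 = 27 ⇒ 27 minutes.
S6 is on the critical path; changing it to 10 makes that path 28 minutes.
That remains the longest chain; total 28 minutes.
Change in finish: 28 − 27 = +1 minutes.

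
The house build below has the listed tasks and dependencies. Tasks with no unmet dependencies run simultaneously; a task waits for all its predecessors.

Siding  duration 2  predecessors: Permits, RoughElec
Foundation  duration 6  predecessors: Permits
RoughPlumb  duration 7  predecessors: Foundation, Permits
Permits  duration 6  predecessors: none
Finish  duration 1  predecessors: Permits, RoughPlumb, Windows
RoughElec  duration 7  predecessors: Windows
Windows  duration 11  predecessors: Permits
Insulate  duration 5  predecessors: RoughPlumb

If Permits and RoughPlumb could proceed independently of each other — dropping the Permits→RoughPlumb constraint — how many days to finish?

Original critical path: Permits→Windows→RoughElec→Siding = 6+11+7+2 = 26 ⇒ 26 days.
Dropping Permits→RoughPlumb doesn't change RoughPlumb's earliest start (12); another predecessor still binds.
The longest chain is now Permits→Windows→RoughElec→Siding = 6+11+7+2 = 26, so the plan takes 26 days.

26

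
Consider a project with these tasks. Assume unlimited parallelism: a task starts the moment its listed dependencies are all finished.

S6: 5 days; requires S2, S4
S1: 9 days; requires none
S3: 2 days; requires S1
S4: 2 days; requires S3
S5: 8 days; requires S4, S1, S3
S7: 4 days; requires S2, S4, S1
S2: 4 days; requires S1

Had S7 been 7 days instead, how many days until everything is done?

Critical path before the change: S1→S3→S4→S5 = 9+2+2+8 = 21 giving 21 days.
The longest path through S7 is only 17 days, so S7 has float 4.
That remains the longest chain; total 21 days.

21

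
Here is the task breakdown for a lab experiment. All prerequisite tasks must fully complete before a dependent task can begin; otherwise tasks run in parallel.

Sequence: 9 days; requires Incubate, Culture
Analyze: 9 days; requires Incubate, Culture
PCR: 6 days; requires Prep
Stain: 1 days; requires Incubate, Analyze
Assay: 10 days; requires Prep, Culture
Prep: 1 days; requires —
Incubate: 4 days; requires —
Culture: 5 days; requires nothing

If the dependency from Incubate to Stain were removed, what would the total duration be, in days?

15

Before: longest chain Culture→Assay = 5+10 = 15, finish 15.
Dropping Incubate→Stain doesn't change Stain's earliest start (14); another predecessor still binds.
New critical path: Culture→Assay = 5+10 = 15 ⇒ 15 days.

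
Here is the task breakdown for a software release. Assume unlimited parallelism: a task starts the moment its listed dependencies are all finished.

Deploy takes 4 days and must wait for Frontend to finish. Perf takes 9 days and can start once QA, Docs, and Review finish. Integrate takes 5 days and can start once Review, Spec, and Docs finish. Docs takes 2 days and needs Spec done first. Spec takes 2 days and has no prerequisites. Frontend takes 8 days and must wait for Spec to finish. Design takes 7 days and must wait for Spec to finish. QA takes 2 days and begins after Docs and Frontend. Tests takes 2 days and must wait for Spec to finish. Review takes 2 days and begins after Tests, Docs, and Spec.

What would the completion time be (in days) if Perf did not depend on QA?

Original critical path: Spec→Frontend→QA→Perf = 2+8+2+9 = 21 ⇒ 21 days.
Without QA→Perf, Perf's earliest start moves from 12 to 6.
New critical path: Spec→Tests→Review→Perf = 2+2+2+9 = 15 ⇒ 15 days.

15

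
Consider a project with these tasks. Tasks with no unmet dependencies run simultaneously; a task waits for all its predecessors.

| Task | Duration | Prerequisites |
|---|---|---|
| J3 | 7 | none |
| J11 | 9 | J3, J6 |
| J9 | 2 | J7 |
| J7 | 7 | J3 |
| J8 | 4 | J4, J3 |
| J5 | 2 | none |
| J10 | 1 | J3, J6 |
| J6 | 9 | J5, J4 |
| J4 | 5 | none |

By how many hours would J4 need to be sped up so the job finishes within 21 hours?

2

Current finish: 23 hours; target: 21.
J4 is on every critical path, so each hour cut from J4 cuts the finish by one (this holds down to a finish of 20).
Need 23 − 21 = 2 hours off J4 → J4 becomes 3 hours, finish becomes 21.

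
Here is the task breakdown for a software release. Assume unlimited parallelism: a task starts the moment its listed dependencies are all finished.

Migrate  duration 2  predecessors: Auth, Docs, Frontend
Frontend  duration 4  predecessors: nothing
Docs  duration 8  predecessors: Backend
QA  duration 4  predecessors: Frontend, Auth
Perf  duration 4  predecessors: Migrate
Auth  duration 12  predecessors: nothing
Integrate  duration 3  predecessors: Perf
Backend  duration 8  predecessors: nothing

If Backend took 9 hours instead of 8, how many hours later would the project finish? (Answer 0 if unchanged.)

1

Critical path before the change: Backend→Docs→Migrate→Perf→Integrate = 8+8+2+4+3 = 25 giving 25 hours.
Backend lies on that path, so at 9 hours the path becomes 26 hours.
No other chain overtakes it, so the finish is 26 hours.
Change in finish: 26 − 25 = +1 hours.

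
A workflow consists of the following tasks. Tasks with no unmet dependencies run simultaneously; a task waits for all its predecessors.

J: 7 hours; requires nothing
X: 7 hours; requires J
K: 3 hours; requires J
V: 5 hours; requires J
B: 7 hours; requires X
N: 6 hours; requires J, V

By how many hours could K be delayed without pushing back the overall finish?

11

Critical path: J→X→B = 7+7+7 = 21, so the finish is 21 hours.
Longest path through K: 10 hours (earliest finish 10, latest finish 21).
Slack of K = 18 − 7 = 11 hours.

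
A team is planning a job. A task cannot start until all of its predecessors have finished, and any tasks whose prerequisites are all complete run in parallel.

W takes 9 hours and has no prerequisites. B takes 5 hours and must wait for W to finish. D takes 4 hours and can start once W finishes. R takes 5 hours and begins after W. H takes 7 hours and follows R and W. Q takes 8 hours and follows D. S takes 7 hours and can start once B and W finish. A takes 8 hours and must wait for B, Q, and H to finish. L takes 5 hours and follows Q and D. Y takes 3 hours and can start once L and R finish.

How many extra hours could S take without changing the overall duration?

8

The longest chain is W→D→Q→A = 9+4+8+8 = 29; overall finish 29 hours.
The longest chain containing S totals 21 hours.
So S can slip 29 − 21 = 8 hours.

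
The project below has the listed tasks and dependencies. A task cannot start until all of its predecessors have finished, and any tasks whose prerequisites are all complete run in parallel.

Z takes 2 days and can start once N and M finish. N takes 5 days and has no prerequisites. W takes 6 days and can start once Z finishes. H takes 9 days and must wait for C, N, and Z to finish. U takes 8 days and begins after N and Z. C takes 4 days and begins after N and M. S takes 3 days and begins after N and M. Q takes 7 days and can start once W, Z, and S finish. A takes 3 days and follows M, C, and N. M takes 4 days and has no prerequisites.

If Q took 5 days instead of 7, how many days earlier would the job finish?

2

Actual critical path: N→Z→W→Q = 5+2+6+7 = 20 ⇒ 20 days.
Since Q is critical, the -2 change carries straight to that chain (now 18 days).
The binding chain switches to N→C→H = 5+4+9 = 18; finish 18 days.
Change in finish: 18 − 20 = -2 days.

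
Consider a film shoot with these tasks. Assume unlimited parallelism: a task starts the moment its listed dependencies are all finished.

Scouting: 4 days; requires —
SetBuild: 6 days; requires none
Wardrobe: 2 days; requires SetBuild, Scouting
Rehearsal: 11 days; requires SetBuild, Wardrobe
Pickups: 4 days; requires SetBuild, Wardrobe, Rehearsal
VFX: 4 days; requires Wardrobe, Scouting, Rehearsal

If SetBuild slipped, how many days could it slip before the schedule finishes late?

0

SetBuild→Wardrobe→Rehearsal→Pickups = 6+2+11+4 = 23 sets the makespan at 23 days.
SetBuild finishes as early as 6 and must finish by 6.
Float = 23 − 23 = 0.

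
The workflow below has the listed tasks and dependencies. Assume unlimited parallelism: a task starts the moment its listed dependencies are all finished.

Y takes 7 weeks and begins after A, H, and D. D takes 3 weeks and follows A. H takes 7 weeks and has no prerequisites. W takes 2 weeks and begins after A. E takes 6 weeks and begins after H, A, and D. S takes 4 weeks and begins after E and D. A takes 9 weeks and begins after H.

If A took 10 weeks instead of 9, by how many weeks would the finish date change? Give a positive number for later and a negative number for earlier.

1

As given, the longest chain is H→A→D→E→S = 7+9+3+6+4 = 29, so the finish is 29 weeks.
A is on the critical path; changing it to 10 makes that path 30 weeks.
That remains the longest chain; total 30 weeks.
Change in finish: 30 − 29 = +1 weeks.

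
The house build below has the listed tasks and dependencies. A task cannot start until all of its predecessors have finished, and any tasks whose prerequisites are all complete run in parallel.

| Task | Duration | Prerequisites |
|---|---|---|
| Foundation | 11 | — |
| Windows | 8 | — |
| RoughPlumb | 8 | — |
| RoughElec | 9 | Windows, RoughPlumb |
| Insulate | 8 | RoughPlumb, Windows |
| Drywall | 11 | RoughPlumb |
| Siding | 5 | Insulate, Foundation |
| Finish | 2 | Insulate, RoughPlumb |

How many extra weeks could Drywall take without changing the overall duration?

Critical path: Windows→Insulate→Siding = 8+8+5 = 21, so the finish is 21 weeks.
The longest chain containing Drywall totals 19 weeks.
So Drywall can slip 21 − 19 = 2 weeks.

2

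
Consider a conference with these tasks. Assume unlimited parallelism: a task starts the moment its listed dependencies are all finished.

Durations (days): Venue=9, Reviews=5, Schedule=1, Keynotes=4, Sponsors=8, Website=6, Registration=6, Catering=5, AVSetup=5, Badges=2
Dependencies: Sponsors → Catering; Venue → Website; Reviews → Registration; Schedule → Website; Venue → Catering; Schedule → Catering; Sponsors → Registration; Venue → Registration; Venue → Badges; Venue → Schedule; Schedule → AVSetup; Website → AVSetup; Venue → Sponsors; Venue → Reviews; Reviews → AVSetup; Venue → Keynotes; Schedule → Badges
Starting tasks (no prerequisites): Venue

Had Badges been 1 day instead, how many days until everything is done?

Critical path before the change: Venue→Sponsors→Registration = 9+8+6 = 23 giving 23 days.
Badges has 11 days of float (longest path through it is 12).
The critical path is still Venue→Sponsors→Registration; finish is now 23 days.

23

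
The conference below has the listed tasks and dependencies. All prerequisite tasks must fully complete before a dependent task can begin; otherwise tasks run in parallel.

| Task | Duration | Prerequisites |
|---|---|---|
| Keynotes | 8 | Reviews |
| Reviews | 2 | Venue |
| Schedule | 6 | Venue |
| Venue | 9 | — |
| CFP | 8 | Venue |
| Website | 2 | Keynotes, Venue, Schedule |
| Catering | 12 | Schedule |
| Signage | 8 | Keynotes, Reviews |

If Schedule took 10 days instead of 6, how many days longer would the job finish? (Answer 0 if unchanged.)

Critical path before the change: Venue→Schedule→Catering = 9+6+12 = 27 giving 27 days.
Since Schedule is critical, the +4 change carries straight to that chain (now 31 days).
The critical path is still Venue→Schedule→Catering; finish is now 31 days.
Change in finish: 31 − 27 = +4 days.

4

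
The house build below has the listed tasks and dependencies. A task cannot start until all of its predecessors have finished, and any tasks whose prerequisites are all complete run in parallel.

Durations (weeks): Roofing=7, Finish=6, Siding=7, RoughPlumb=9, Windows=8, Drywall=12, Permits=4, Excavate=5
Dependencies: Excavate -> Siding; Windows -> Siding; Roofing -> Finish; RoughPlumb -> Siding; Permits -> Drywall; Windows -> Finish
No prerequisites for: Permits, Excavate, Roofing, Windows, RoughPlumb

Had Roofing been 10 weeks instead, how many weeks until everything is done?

16

Baseline: Permits→Drywall = 4+12 = 16 → 16 weeks.
Roofing has 3 weeks of float (longest path through it is 13).
That remains the longest chain; total 16 weeks.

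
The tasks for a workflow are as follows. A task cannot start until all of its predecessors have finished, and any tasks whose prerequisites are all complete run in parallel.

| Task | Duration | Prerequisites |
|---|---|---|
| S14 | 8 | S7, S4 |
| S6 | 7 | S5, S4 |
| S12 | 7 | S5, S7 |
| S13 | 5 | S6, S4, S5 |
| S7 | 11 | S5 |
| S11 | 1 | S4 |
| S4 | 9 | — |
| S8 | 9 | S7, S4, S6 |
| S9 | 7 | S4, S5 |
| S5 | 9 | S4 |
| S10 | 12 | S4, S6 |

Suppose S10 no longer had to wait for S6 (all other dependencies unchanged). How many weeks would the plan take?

Before: longest chain S4→S5→S7→S8 = 9+9+11+9 = 38, finish 38.
Without S6→S10, S10's earliest start moves from 25 to 9.
The longest chain is now S4→S5→S7→S8 = 9+9+11+9 = 38, so the plan takes 38 weeks.

38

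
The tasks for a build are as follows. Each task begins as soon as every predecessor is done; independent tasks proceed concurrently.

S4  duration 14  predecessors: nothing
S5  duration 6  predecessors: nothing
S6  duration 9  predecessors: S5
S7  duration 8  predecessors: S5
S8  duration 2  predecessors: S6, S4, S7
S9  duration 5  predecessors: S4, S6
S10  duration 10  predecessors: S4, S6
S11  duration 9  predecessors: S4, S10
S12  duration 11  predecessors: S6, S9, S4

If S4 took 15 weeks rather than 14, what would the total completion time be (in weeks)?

The binding path is S5→S6→S10→S11 = 6+9+10+9 = 34; finish at 34 weeks.
S4 has 1 week of float (longest path through it is 33).
Now S4→S10→S11 = 15+10+9 = 34 is longest, so the finish becomes 34 weeks.

34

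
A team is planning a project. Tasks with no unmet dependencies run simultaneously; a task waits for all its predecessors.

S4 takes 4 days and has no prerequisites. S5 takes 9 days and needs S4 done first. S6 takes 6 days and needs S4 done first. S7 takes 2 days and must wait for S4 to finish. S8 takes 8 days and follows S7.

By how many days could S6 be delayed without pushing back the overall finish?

Critical path: S4→S7→S8 = 4+2+8 = 14, so the finish is 14 days.
Longest path through S6: 10 days (earliest finish 10, latest finish 14).
Slack of S6 = 8 − 4 = 4 days.

4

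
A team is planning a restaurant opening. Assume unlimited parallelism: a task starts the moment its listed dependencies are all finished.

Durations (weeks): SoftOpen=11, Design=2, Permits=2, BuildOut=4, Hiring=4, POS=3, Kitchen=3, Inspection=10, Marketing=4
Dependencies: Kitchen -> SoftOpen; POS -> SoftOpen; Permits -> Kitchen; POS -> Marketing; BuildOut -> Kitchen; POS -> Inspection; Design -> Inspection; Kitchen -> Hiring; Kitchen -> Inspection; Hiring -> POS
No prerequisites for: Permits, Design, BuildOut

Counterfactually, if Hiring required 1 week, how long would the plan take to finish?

22

Actual critical path: BuildOut→Kitchen→Hiring→POS→SoftOpen = 4+3+4+3+11 = 25 ⇒ 25 weeks.
Since Hiring is critical, the -3 change carries straight to that chain (now 22 weeks).
No other chain overtakes it, so the finish is 22 weeks.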